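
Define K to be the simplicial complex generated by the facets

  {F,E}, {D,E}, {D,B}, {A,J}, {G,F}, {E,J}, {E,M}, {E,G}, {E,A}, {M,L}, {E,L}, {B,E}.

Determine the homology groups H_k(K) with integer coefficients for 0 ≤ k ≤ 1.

H_0 = Z,  H_1 = Z^4.

Take the total order A < B < D < E < F < G < J < L < M on the vertex set. Then K (dimension 1) consists of the simplices:

  0-simplices (9): A, B, D, E, F, G, J, L, M
  1-simplices (12): AE, AJ, BD, BE, DE, EF, EG, EJ, EL, EM, FG, LM

Hence C_0 ≅ Z^9, C_1 ≅ Z^12.

The boundary map ∂_1: C_1 → C_0 maps an edge to its endpoints' difference, ∂[p,q] = q − p.
The 9×12 boundary matrix has rank 8 and Smith normal form diag(1,1,1,1,1,1,1,1).

Now H_k = ker ∂_k / im ∂_{k+1}, so:

  H_0: rank C_0 − rank ∂_1 = 9 − 8 = 1, and the invariant factors of ∂_1 are all 1, so H_0 ≅ Z.
  H_1: rank ker ∂_1 − rank ∂_2 = (12 − 8) − 0 = 4, and there is no ∂_2, so H_1 ≅ Z^4.

(K is a triangulation of a wedge of 4 circles.)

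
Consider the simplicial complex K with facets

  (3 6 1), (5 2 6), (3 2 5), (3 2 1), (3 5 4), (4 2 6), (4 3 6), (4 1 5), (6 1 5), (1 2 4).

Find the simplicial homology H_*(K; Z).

H_0 ≅ Z,  H_1 ≅ Z/2,  H_2 = 0.

K has 6 vertices, 15 edges, 10 triangles.
rank ∂_0 = 0, rank ∂_1 = 5 ⇒ b_0 = 6 − 0 − 5 = 1; all invariant factors of ∂_1 are 1 so no torsion. So H_0 = Z.
rank ∂_1 = 5, rank ∂_2 = 10 ⇒ b_1 = 15 − 5 − 10 = 0; ∂_2 has invariant factor(s) [2] giving torsion. So H_1 = Z/2.
rank ∂_2 = 10, rank ∂_3 = 0 ⇒ b_2 = 10 − 10 − 0 = 0. So H_2 = 0.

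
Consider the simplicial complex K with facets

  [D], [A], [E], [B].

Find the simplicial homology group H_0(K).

H_0 ≅ Z^4.

Fix the vertex order A < B < D < E and write every simplex with vertices in increasing order. Then dim K = 0 and the simplices of K are:

  0-simplices (4): A, B, D, E

so the chain groups are C_0 ≅ Z^4.

Now H_k = ker ∂_k / im ∂_{k+1}, so:

  H_0: rank C_0 − rank ∂_1 = 4 − 0 = 4, and there is no ∂_1, so H_0 ≅ Z^4.

(K is a triangulation of a set of 4 points.)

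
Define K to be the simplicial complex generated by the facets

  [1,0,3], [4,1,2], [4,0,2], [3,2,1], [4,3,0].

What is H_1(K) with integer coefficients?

H_1 = Z.

Fix the vertex order 0 < 1 < 2 < 3 < 4 and write every simplex with vertices in increasing order. Then dim K = 2 and the simplices of K are:

  0-simplices (5): [0], [1], [2], [3], [4]
  1-simplices (10): [0,1], [0,2], [0,3], [0,4], [1,2], [1,3], [1,4], [2,3], [2,4], [3,4]
  2-simplices (5): [0,1,3], [0,2,4], [0,3,4], [1,2,3], [1,2,4]

so the chain groups are C_0 ≅ Z^5, C_1 ≅ Z^10, C_2 ≅ Z^5.

∂_1: C_1 → C_0 is given by ∂[p,q] = [q] − [p].
The resulting 5×10 matrix has rank 4, and its Smith normal form has invariant factors (1,1,1,1).

Boundary ∂_2: C_2 → C_1 sends each 2-simplex [p,q,r] to [q,r] − [p,r] + [p,q]. For instance
  ∂[1,2,4] = [2,4] − [1,4] + [1,2],
  ∂[0,2,4] = [2,4] − [0,4] + [0,2].
The resulting 10×5 matrix has rank 5, and its Smith normal form has invariant factors (1,1,1,1,1).

From H_k ≅ ker(∂_k) / im(∂_{k+1}) we obtain:

  H_1: rank ker ∂_1 − rank ∂_2 = (10 − 4) − 5 = 1, and the invariant factors of ∂_2 are all 1, so H_1 = Z.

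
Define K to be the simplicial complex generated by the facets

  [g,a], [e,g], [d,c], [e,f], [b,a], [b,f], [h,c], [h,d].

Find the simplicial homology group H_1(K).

H_1 = Z^2.

We work with the vertex ordering a < b < c < d < e < f < g < h. The simplices of K, each written with vertices in increasing order, are:

  0-simplices (8): a, b, c, d, e, f, g, h
  1-simplices (8): ab, ag, bf, cd, ch, dh, ef, eg

Hence C_0 ≅ Z^8, C_1 ≅ Z^8.

The boundary map ∂_1: C_1 → C_0 is given by ∂[p,q] = [q] − [p]. For instance
  ∂eg = g − e.
The resulting 8×8 matrix has rank 6, and its Smith normal form has invariant factors (1,1,1,1,1,1).

Now H_k = ker ∂_k / im ∂_{k+1}, so:

  H_1: rank ker ∂_1 − rank ∂_2 = (8 − 6) − 0 = 2, and there is no ∂_2, so H_1 = Z^2.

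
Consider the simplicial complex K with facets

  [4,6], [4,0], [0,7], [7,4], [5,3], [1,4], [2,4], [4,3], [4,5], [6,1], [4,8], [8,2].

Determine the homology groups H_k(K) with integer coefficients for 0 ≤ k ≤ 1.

H_0 = Z,  H_1 = Z^4.

Fix the vertex order 0 < 1 < 2 < 3 < 4 < 5 < 6 < 7 < 8 and write every simplex with vertices in increasing order. Then dim K = 1 and the simplices of K are:

  0-simplices (9): [0], [1], [2], [3], [4], [5], [6], [7], [8]
  1-simplices (12): [0,4], [0,7], [1,4], [1,6], [2,4], [2,8], [3,4], [3,5], [4,5], [4,6], [4,7], [4,8]

giving chain groups C_0 ≅ Z^9, C_1 ≅ Z^12.

∂_1: C_1 → C_0 sends each edge [p,q] (with p < q) to q − p.
The resulting 9×12 matrix has rank 8, and its Smith normal form has invariant factors (1,1,1,1,1,1,1,1).

Reading off H_k = ker ∂_k / im ∂_{k+1}:

  H_0: rank C_0 − rank ∂_1 = 9 − 8 = 1, and the invariant factors of ∂_1 are all 1, so H_0 ≅ Z.
  H_1: rank ker ∂_1 − rank ∂_2 = (12 − 8) − 0 = 4, and there is no ∂_2, so H_1 ≅ Z^4.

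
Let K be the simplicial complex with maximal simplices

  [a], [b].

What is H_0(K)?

Take the total order a < b on the vertex set. Then K (dimension 0) consists of the simplices:

  0-simplices (2): a, b

so the chain groups are C_0 ≅ Z^2.

From H_k ≅ ker(∂_k) / im(∂_{k+1}) we obtain:

  H_0: rank C_0 − rank ∂_1 = 2 − 0 = 2, and there is no ∂_1, so H_0 ≅ Z^2.

H_0 = Z^2.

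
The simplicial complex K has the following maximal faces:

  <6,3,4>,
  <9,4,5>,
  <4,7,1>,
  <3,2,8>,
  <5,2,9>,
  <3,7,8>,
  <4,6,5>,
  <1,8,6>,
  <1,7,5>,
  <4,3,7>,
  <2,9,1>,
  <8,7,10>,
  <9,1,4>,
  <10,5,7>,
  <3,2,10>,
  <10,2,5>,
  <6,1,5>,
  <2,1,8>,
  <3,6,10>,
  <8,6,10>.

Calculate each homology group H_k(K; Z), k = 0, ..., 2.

We work with the vertex ordering 1 < 2 < 3 < 4 < 5 < 6 < 7 < 8 < 9 < 10. The simplices of K, each written with vertices in increasing order, are:

  0-simplices (10): [1], [2], [3], [4], [5], [6], [7], [8], [9], [10]
  1-simplices (30): (30 of them)
  2-simplices (20): (20 of them)

giving chain groups C_0 ≅ Z^10, C_1 ≅ Z^30, C_2 ≅ Z^20.

Boundary ∂_1: C_1 → C_0 sends each edge [p,q] (with p < q) to q − p.
The 10×30 boundary matrix has rank 9 and Smith normal form diag(1,1,1,1,1,1,1,1,1).

Boundary ∂_2: C_2 → C_1 acts by ∂[p,q,r] = [q,r] − [p,r] + [p,q]. For instance
  ∂[1,5,6] = [5,6] − [1,6] + [1,5],
  ∂[2,5,9] = [5,9] − [2,9] + [2,5].
The 30×20 boundary matrix has rank 20 and Smith normal form diag(1,1,1,1,1,1,1,1,1,1,1,1,1,1,1,1,1,1,1,2).

Reading off H_k = ker ∂_k / im ∂_{k+1}:

  H_0: rank C_0 − rank ∂_1 = 10 − 9 = 1, and the invariant factors of ∂_1 are all 1, so H_0 = Z.
  H_1: rank ker ∂_1 − rank ∂_2 = (30 − 9) − 20 = 1, and ∂_2 has invariant factor 2 > 1, so H_1 = Z ⊕ Z/2Z.
  H_2: rank ker ∂_2 − rank ∂_3 = (20 − 20) − 0 = 0, and there is no ∂_3, so H_2 = 0.

H_0 = Z,  H_1 = Z ⊕ Z/2Z,  H_2 = 0.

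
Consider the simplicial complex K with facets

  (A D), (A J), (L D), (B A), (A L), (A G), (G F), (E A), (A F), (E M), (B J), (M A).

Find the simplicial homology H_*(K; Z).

Fix the vertex order A < B < D < E < F < G < J < L < M and write every simplex with vertices in increasing order. Then dim K = 1 and the simplices of K are:

  0-simplices (9): A, B, D, E, F, G, J, L, M
  1-simplices (12): AB, AD, AE, AF, AG, AJ, AL, AM, BJ, DL, EM, FG

so the chain groups are C_0 ≅ Z^9, C_1 ≅ Z^12.

∂_1: C_1 → C_0 maps an edge to its endpoints' difference, ∂[p,q] = q − p. For instance
  ∂AL = L − A.
This gives a 9×12 integer matrix of rank 8; reducing to Smith normal form yields diagonal entries (1,1,1,1,1,1,1,1).

Computing H_k = (kernel of ∂_k) / (image of ∂_{k+1}):

  H_0: rank C_0 − rank ∂_1 = 9 − 8 = 1, and the invariant factors of ∂_1 are all 1, so H_0 = Z.
  H_1: rank ker ∂_1 − rank ∂_2 = (12 − 8) − 0 = 4, and there is no ∂_2, so H_1 = Z^4.

H_0 = Z,  H_1 = Z^4.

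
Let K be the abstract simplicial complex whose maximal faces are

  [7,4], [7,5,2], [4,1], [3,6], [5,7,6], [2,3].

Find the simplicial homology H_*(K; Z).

K has 7 vertices, 9 edges, 2 triangles.
rank ∂_0 = 0, rank ∂_1 = 6 ⇒ b_0 = 7 − 0 − 6 = 1; all invariant factors of ∂_1 are 1 so no torsion. So H_0 = Z.
rank ∂_1 = 6, rank ∂_2 = 2 ⇒ b_1 = 9 − 6 − 2 = 1; all invariant factors of ∂_2 are 1 so no torsion. So H_1 = Z.
rank ∂_2 = 2, rank ∂_3 = 0 ⇒ b_2 = 2 − 2 − 0 = 0. So H_2 = 0.

H_0 = Z,  H_1 = Z,  H_2 = 0.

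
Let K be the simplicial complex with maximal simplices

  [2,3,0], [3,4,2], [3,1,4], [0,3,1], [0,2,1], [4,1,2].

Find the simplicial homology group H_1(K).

H_1 = 0.

Order the vertices as 0 < 1 < 2 < 3 < 4. Listing each simplex with vertices in this order, K has dimension 2 with simplices:

  0-simplices (5): [0], [1], [2], [3], [4]
  1-simplices (9): [0,1], [0,2], [0,3], [1,2], [1,3], [1,4], [2,3], [2,4], [3,4]
  2-simplices (6): [0,1,2], [0,1,3], [0,2,3], [1,2,4], [1,3,4], [2,3,4]

so the chain groups are C_0 ≅ Z^5, C_1 ≅ Z^9, C_2 ≅ Z^6.

∂_1: C_1 → C_0 maps an edge to its endpoints' difference, ∂[p,q] = q − p. For instance
  ∂[3,4] = [4] − [3].
This gives a 5×9 integer matrix of rank 4; reducing to Smith normal form yields diagonal entries (1,1,1,1).

∂_2: C_2 → C_1 sends each 2-simplex [p,q,r] to [q,r] − [p,r] + [p,q]. For instance
  ∂[1,2,4] = [2,4] − [1,4] + [1,2],
  ∂[0,1,2] = [1,2] − [0,2] + [0,1].
This gives a 9×6 integer matrix of rank 5; reducing to Smith normal form yields diagonal entries (1,1,1,1,1).

Now H_k = ker ∂_k / im ∂_{k+1}, so:

  H_1: rank ker ∂_1 − rank ∂_2 = (9 − 4) − 5 = 0, and the invariant factors of ∂_2 are all 1, so H_1 ≅ 0.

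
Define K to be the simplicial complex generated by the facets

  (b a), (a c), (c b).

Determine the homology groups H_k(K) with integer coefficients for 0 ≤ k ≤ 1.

Take the total order a < b < c on the vertex set. Then K (dimension 1) consists of the simplices:

  0-simplices (3): a, b, c
  1-simplices (3): ab, ac, bc

giving chain groups C_0 ≅ Z^3, C_1 ≅ Z^3.

The boundary map ∂_1: C_1 → C_0 sends each edge [p,q] (with p < q) to q − p. For instance
  ∂ab = b − a.
This gives a 3×3 integer matrix of rank 2; reducing to Smith normal form yields diagonal entries (1,1).

Reading off H_k = ker ∂_k / im ∂_{k+1}:

  H_0: rank C_0 − rank ∂_1 = 3 − 2 = 1, and the invariant factors of ∂_1 are all 1, so H_0 ≅ Z.
  H_1: rank ker ∂_1 − rank ∂_2 = (3 − 2) − 0 = 1, and there is no ∂_2, so H_1 ≅ Z.

H_0 ≅ Z,  H_1 ≅ Z.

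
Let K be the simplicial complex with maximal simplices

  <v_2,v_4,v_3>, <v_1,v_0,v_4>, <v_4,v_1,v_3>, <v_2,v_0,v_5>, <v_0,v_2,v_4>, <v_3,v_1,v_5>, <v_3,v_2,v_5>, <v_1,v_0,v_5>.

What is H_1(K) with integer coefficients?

H_1 = 0.

We work with the vertex ordering v_0 < v_1 < v_2 < v_3 < v_4 < v_5. The simplices of K, each written with vertices in increasing order, are:

  0-simplices (6): [v_0], [v_1], [v_2], [v_3], [v_4], [v_5]
  1-simplices (12): [v_0,v_1], [v_0,v_2], [v_0,v_4], [v_0,v_5], [v_1,v_3], [v_1,v_4], [v_1,v_5], [v_2,v_3], [v_2,v_4], [v_2,v_5], [v_3,v_4], [v_3,v_5]
  2-simplices (8): [v_0,v_1,v_4], [v_0,v_1,v_5], [v_0,v_2,v_4], [v_0,v_2,v_5], [v_1,v_3,v_4], [v_1,v_3,v_5], [v_2,v_3,v_4], [v_2,v_3,v_5]

giving chain groups C_0 ≅ Z^6, C_1 ≅ Z^12, C_2 ≅ Z^8.

∂_1: C_1 → C_0 maps an edge to its endpoints' difference, ∂[p,q] = q − p. For instance
  ∂[v_0,v_1] = [v_1] − [v_0].
The 6×12 boundary matrix has rank 5 and Smith normal form diag(1,1,1,1,1).

∂_2: C_2 → C_1 sends each 2-simplex [p,q,r] to [q,r] − [p,r] + [p,q]. For instance
  ∂[v_0,v_2,v_5] = [v_2,v_5] − [v_0,v_5] + [v_0,v_2],
  ∂[v_0,v_2,v_4] = [v_2,v_4] − [v_0,v_4] + [v_0,v_2].
The 12×8 boundary matrix has rank 7 and Smith normal form diag(1,1,1,1,1,1,1).

Reading off H_k = ker ∂_k / im ∂_{k+1}:

  H_1: rank ker ∂_1 − rank ∂_2 = (12 − 5) − 7 = 0, and the invariant factors of ∂_2 are all 1, so H_1 ≅ 0.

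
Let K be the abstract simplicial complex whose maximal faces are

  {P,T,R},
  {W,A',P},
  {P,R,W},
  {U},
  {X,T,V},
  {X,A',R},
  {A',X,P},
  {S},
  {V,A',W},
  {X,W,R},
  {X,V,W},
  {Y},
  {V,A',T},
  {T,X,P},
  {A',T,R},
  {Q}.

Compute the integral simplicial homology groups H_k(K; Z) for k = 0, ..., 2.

Order the vertices as P < Q < R < S < T < U < V < W < X < Y < A'. Listing each simplex with vertices in this order, K has dimension 2 with simplices:

  0-simplices (11): [P], [Q], [R], [S], [T], [U], [V], [W], [X], [Y], [A']
  1-simplices (18): [P,R], [P,T], [P,W], [P,X], [P,A'], [R,T], [R,W], [R,X], [R,A'], [T,V], [T,X], [T,A'], [V,W], [V,X], [V,A'], [W,X], [W,A'], [X,A']
  2-simplices (12): [P,R,T], [P,R,W], [P,T,X], [P,W,A'], [P,X,A'], [R,T,A'], [R,W,X], [R,X,A'], [T,V,X], [T,V,A'], [V,W,X], [V,W,A']

so the chain groups are C_0 ≅ Z^11, C_1 ≅ Z^18, C_2 ≅ Z^12.

Boundary ∂_1: C_1 → C_0 sends each edge [p,q] (with p < q) to q − p. For instance
  ∂[X,A'] = [A'] − [X].
This gives a 11×18 integer matrix of rank 6; reducing to Smith normal form yields diagonal entries (1,1,1,1,1,1).

Boundary ∂_2: C_2 → C_1 maps a triangle to the signed sum of its edges. For instance
  ∂[T,V,A'] = [V,A'] − [T,A'] + [T,V],
  ∂[V,W,X] = [W,X] − [V,X] + [V,W].
The resulting 18×12 matrix has rank 12, and its Smith normal form has invariant factors (1,1,1,1,1,1,1,1,1,1,1,2).

From H_k ≅ ker(∂_k) / im(∂_{k+1}) we obtain:

  H_0: rank C_0 − rank ∂_1 = 11 − 6 = 5, and the invariant factors of ∂_1 are all 1, so H_0 = Z^5.
  H_1: rank ker ∂_1 − rank ∂_2 = (18 − 6) − 12 = 0, and ∂_2 has invariant factor 2 > 1, so H_1 = Z/2.
  H_2: rank ker ∂_2 − rank ∂_3 = (12 − 12) − 0 = 0, and there is no ∂_3, so H_2 = 0.

H_0 ≅ Z^5,  H_1 ≅ Z/2,  H_2 = 0.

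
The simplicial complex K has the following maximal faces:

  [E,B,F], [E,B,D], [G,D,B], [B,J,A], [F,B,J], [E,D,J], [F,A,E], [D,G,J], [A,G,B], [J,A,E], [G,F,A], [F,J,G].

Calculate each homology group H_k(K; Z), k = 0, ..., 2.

K has 7 vertices, 18 edges, 12 triangles.
rank ∂_0 = 0, rank ∂_1 = 6 ⇒ b_0 = 7 − 0 − 6 = 1; all invariant factors of ∂_1 are 1 so no torsion. So H_0 = Z.
rank ∂_1 = 6, rank ∂_2 = 12 ⇒ b_1 = 18 − 6 − 12 = 0; ∂_2 has invariant factor(s) [2] giving torsion. So H_1 = Z/2.
rank ∂_2 = 12, rank ∂_3 = 0 ⇒ b_2 = 12 − 12 − 0 = 0. So H_2 = 0.

H_0 ≅ Z,  H_1 ≅ Z/2,  H_2 = 0.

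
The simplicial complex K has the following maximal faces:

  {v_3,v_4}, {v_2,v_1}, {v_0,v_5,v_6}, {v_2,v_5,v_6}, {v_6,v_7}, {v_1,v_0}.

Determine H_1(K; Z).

H_1 = Z.

Take the total order v_0 < v_1 < v_2 < v_3 < v_4 < v_5 < v_6 < v_7 on the vertex set. Then K (dimension 2) consists of the simplices:

  0-simplices (8): [v_0], [v_1], [v_2], [v_3], [v_4], [v_5], [v_6], [v_7]
  1-simplices (9): [v_0,v_1], [v_0,v_5], [v_0,v_6], [v_1,v_2], [v_2,v_5], [v_2,v_6], [v_3,v_4], [v_5,v_6], [v_6,v_7]
  2-simplices (2): [v_0,v_5,v_6], [v_2,v_5,v_6]

Hence C_0 ≅ Z^8, C_1 ≅ Z^9, C_2 ≅ Z^2.

∂_1: C_1 → C_0 maps an edge to its endpoints' difference, ∂[p,q] = q − p. For instance
  ∂[v_5,v_6] = [v_6] − [v_5].
The 8×9 boundary matrix has rank 6 and Smith normal form diag(1,1,1,1,1,1).

The boundary map ∂_2: C_2 → C_1 sends each 2-simplex [p,q,r] to [q,r] − [p,r] + [p,q]. For instance
  ∂[v_0,v_5,v_6] = [v_5,v_6] − [v_0,v_6] + [v_0,v_5],
  ∂[v_2,v_5,v_6] = [v_5,v_6] − [v_2,v_6] + [v_2,v_5].
As a 9×2 matrix over Z this has rank 2, with invariant factors (1,1).

Now H_k = ker ∂_k / im ∂_{k+1}, so:

  H_1: rank ker ∂_1 − rank ∂_2 = (9 − 6) − 2 = 1, and the invariant factors of ∂_2 are all 1, so H_1 = Z.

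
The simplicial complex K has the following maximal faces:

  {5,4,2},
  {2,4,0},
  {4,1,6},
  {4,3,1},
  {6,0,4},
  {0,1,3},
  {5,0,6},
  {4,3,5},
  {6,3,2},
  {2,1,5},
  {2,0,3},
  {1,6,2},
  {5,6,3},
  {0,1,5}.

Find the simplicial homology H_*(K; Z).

H_0 ≅ Z,  H_1 ≅ Z^2,  H_2 ≅ Z.

K has 7 vertices, 21 edges, 14 triangles.
rank ∂_0 = 0, rank ∂_1 = 6 ⇒ b_0 = 7 − 0 − 6 = 1; all invariant factors of ∂_1 are 1 so no torsion. So H_0 = Z.
rank ∂_1 = 6, rank ∂_2 = 13 ⇒ b_1 = 21 − 6 − 13 = 2; all invariant factors of ∂_2 are 1 so no torsion. So H_1 = Z^2.
rank ∂_2 = 13, rank ∂_3 = 0 ⇒ b_2 = 14 − 13 − 0 = 1. So H_2 = Z.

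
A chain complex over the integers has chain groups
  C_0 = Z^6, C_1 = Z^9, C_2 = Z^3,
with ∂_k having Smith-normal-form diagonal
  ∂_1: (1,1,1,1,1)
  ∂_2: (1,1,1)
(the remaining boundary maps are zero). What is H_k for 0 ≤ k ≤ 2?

H_0 ≅ Z,  H_1 ≅ Z,  H_2 = 0.

H_0: b_0 = 6 − 0 − 5 = 1; torsion from ∂_1 factors > 1: none. So H_0 ≅ Z.
H_1: b_1 = 9 − 5 − 3 = 1; torsion from ∂_2 factors > 1: none. So H_1 ≅ Z.
H_2: b_2 = 3 − 3 − 0 = 0; torsion from ∂_3 factors > 1: none. So H_2 ≅ 0.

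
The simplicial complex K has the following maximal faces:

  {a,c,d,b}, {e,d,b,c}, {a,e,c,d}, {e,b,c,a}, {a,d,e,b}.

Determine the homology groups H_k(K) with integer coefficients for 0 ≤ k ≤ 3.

K has 5 vertices, 10 edges, 10 triangles, 5 3-simplices.
rank ∂_0 = 0, rank ∂_1 = 4 ⇒ b_0 = 5 − 0 − 4 = 1; all invariant factors of ∂_1 are 1 so no torsion. So H_0 ≅ Z.
rank ∂_1 = 4, rank ∂_2 = 6 ⇒ b_1 = 10 − 4 − 6 = 0; all invariant factors of ∂_2 are 1 so no torsion. So H_1 ≅ 0.
rank ∂_2 = 6, rank ∂_3 = 4 ⇒ b_2 = 10 − 6 − 4 = 0; all invariant factors of ∂_3 are 1 so no torsion. So H_2 ≅ 0.
rank ∂_3 = 4, rank ∂_4 = 0 ⇒ b_3 = 5 − 4 − 0 = 1. So H_3 ≅ Z.

H_0 = Z,  H_1 = 0,  H_2 = 0,  H_3 = Z.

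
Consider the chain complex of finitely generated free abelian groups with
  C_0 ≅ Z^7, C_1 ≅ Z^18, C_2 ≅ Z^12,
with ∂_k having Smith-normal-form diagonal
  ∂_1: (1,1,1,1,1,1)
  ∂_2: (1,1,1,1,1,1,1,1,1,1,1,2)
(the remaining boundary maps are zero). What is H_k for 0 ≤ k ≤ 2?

H_0: b_0 = 7 − 0 − 6 = 1; torsion from ∂_1 factors > 1: none. So H_0 ≅ Z.
H_1: b_1 = 18 − 6 − 12 = 0; torsion from ∂_2 factors > 1: [2]. So H_1 ≅ Z_2.
H_2: b_2 = 12 − 12 − 0 = 0; torsion from ∂_3 factors > 1: none. So H_2 ≅ 0.

H_0 ≅ Z,  H_1 ≅ Z_2,  H_2 = 0.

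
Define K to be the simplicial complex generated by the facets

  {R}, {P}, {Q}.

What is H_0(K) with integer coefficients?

Take the total order P < Q < R on the vertex set. Then K (dimension 0) consists of the simplices:

  0-simplices (3): P, Q, R

so the chain groups are C_0 ≅ Z^3.

Computing H_k = (kernel of ∂_k) / (image of ∂_{k+1}):

  H_0: rank C_0 − rank ∂_1 = 3 − 0 = 3, and there is no ∂_1, so H_0 ≅ Z^3.

(K is a triangulation of a set of 3 points.)

H_0 = Z^3.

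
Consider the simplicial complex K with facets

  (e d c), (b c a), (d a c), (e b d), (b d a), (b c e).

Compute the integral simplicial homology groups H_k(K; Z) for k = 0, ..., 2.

H_0 = Z,  H_1 = 0,  H_2 = Z.

Order the vertices as a < b < c < d < e. Listing each simplex with vertices in this order, K has dimension 2 with simplices:

  0-simplices (5): a, b, c, d, e
  1-simplices (9): ab, ac, ad, bc, bd, be, cd, ce, de
  2-simplices (6): abc, abd, acd, bce, bde, cde

so the chain groups are C_0 ≅ Z^5, C_1 ≅ Z^9, C_2 ≅ Z^6.

∂_1: C_1 → C_0 is given by ∂[p,q] = [q] − [p]. For instance
  ∂ab = b − a.
The 5×9 boundary matrix has rank 4 and Smith normal form diag(1,1,1,1).

∂_2: C_2 → C_1 sends each 2-simplex [p,q,r] to [q,r] − [p,r] + [p,q]. For instance
  ∂abc = bc − ac + ab,
  ∂bde = de − be + bd.
The resulting 9×6 matrix has rank 5, and its Smith normal form has invariant factors (1,1,1,1,1).

Reading off H_k = ker ∂_k / im ∂_{k+1}:

  H_0: rank C_0 − rank ∂_1 = 5 − 4 = 1, and the invariant factors of ∂_1 are all 1, so H_0 = Z.
  H_1: rank ker ∂_1 − rank ∂_2 = (9 − 4) − 5 = 0, and the invariant factors of ∂_2 are all 1, so H_1 = 0.
  H_2: rank ker ∂_2 − rank ∂_3 = (6 − 5) − 0 = 1, and there is no ∂_3, so H_2 = Z.

As a check, the Euler characteristic is 5 − 9 + 6 = 2, which agrees with 1 − 0 + 1 = 2.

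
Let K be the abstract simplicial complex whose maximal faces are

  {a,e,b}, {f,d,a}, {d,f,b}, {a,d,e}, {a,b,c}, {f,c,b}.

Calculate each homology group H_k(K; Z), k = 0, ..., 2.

H_0 = Z,  H_1 = Z,  H_2 = 0.

We work with the vertex ordering a < b < c < d < e < f. The simplices of K, each written with vertices in increasing order, are:

  0-simplices (6): a, b, c, d, e, f
  1-simplices (12): ab, ac, ad, ae, af, bc, bd, be, bf, cf, de, df
  2-simplices (6): abc, abe, ade, adf, bcf, bdf

so the chain groups are C_0 ≅ Z^6, C_1 ≅ Z^12, C_2 ≅ Z^6.

The boundary map ∂_1: C_1 → C_0 is given by ∂[p,q] = [q] − [p].
This gives a 6×12 integer matrix of rank 5; reducing to Smith normal form yields diagonal entries (1,1,1,1,1).

Boundary ∂_2: C_2 → C_1 sends each 2-simplex [p,q,r] to [q,r] − [p,r] + [p,q]. For instance
  ∂ade = de − ae + ad,
  ∂abc = bc − ac + ab.
As a 12×6 matrix over Z this has rank 6, with invariant factors (1,1,1,1,1,1).

Computing H_k = (kernel of ∂_k) / (image of ∂_{k+1}):

  H_0: rank C_0 − rank ∂_1 = 6 − 5 = 1, and the invariant factors of ∂_1 are all 1, so H_0 = Z.
  H_1: rank ker ∂_1 − rank ∂_2 = (12 − 5) − 6 = 1, and the invariant factors of ∂_2 are all 1, so H_1 = Z.
  H_2: rank ker ∂_2 − rank ∂_3 = (6 − 6) − 0 = 0, and there is no ∂_3, so H_2 = 0.

(K is a triangulation of the cylinder S^1 x I.)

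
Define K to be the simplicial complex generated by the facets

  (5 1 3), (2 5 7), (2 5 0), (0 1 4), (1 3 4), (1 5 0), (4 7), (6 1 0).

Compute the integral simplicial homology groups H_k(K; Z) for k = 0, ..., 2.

H_0 = Z,  H_1 = Z,  H_2 = 0.

Take the total order 0 < 1 < 2 < 3 < 4 < 5 < 6 < 7 on the vertex set. Then K (dimension 2) consists of the simplices:

  0-simplices (8): [0], [1], [2], [3], [4], [5], [6], [7]
  1-simplices (15): [0,1], [0,2], [0,4], [0,5], [0,6], [1,3], [1,4], [1,5], [1,6], [2,5], [2,7], [3,4], [3,5], [4,7], [5,7]
  2-simplices (7): [0,1,4], [0,1,5], [0,1,6], [0,2,5], [1,3,4], [1,3,5], [2,5,7]

Hence C_0 ≅ Z^8, C_1 ≅ Z^15, C_2 ≅ Z^7.

Boundary ∂_1: C_1 → C_0 sends each edge [p,q] (with p < q) to q − p.
As a 8×15 matrix over Z this has rank 7, with invariant factors (1,1,1,1,1,1,1).

The boundary map ∂_2: C_2 → C_1 maps a triangle to the signed sum of its edges. For instance
  ∂[2,5,7] = [5,7] − [2,7] + [2,5],
  ∂[0,2,5] = [2,5] − [0,5] + [0,2].
The 15×7 boundary matrix has rank 7 and Smith normal form diag(1,1,1,1,1,1,1).

Now H_k = ker ∂_k / im ∂_{k+1}, so:

  H_0: rank C_0 − rank ∂_1 = 8 − 7 = 1, and the invariant factors of ∂_1 are all 1, so H_0 = Z.
  H_1: rank ker ∂_1 − rank ∂_2 = (15 − 7) − 7 = 1, and the invariant factors of ∂_2 are all 1, so H_1 = Z.
  H_2: rank ker ∂_2 − rank ∂_3 = (7 − 7) − 0 = 0, and there is no ∂_3, so H_2 = 0.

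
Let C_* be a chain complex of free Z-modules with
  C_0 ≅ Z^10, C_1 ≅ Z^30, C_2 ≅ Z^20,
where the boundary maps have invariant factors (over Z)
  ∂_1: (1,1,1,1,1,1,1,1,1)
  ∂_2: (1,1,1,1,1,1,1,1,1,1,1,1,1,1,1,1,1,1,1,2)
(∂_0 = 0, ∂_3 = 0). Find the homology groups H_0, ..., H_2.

H_0 = Z,  H_1 = Z ⊕ Z/2Z,  H_2 = 0.

H_0: b_0 = 10 − 0 − 9 = 1; torsion from ∂_1 factors > 1: none. So H_0 = Z.
H_1: b_1 = 30 − 9 − 20 = 1; torsion from ∂_2 factors > 1: [2]. So H_1 = Z ⊕ Z/2Z.
H_2: b_2 = 20 − 20 − 0 = 0; torsion from ∂_3 factors > 1: none. So H_2 = 0.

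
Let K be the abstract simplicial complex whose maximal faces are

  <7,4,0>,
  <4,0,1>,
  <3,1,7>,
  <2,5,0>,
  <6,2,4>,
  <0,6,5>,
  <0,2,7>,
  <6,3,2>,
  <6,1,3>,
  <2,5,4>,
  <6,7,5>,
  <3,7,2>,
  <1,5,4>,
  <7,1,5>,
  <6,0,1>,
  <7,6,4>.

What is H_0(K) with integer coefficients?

Order the vertices as 0 < 1 < 2 < 3 < 4 < 5 < 6 < 7. Listing each simplex with vertices in this order, K has dimension 2 with simplices:

  0-simplices (8): [0], [1], [2], [3], [4], [5], [6], [7]
  1-simplices (24): (24 of them)
  2-simplices (16): [0,1,4], [0,1,6], [0,2,5], [0,2,7], [0,4,7], [0,5,6], [1,3,6], [1,3,7], [1,4,5], [1,5,7], [2,3,6], [2,3,7], [2,4,5], [2,4,6], [4,6,7], [5,6,7]

giving chain groups C_0 ≅ Z^8, C_1 ≅ Z^24, C_2 ≅ Z^16.

∂_1: C_1 → C_0 sends each edge [p,q] (with p < q) to q − p. For instance
  ∂[1,7] = [7] − [1].
The 8×24 boundary matrix has rank 7 and Smith normal form diag(1,1,1,1,1,1,1).

Boundary ∂_2: C_2 → C_1 maps a triangle to the signed sum of its edges. For instance
  ∂[0,1,4] = [1,4] − [0,4] + [0,1],
  ∂[2,3,7] = [3,7] − [2,7] + [2,3].
As a 24×16 matrix over Z this has rank 15, with invariant factors (1,1,1,1,1,1,1,1,1,1,1,1,1,1,1).

Computing H_k = (kernel of ∂_k) / (image of ∂_{k+1}):

  H_0: rank C_0 − rank ∂_1 = 8 − 7 = 1, and the invariant factors of ∂_1 are all 1, so H_0 = Z.

H_0 ≅ Z.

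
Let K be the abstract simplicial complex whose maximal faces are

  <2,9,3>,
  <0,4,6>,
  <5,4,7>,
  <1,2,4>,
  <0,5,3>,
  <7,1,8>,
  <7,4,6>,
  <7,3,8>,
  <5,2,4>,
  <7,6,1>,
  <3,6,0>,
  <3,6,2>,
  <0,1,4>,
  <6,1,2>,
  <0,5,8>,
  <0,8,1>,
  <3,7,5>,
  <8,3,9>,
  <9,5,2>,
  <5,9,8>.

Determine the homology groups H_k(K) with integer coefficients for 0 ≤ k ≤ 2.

H_0 ≅ Z,  H_1 ≅ Z ⊕ Z/2,  H_2 = 0.

Take the total order 0 < 1 < 2 < 3 < 4 < 5 < 6 < 7 < 8 < 9 on the vertex set. Then K (dimension 2) consists of the simplices:

  0-simplices (10): [0], [1], [2], [3], [4], [5], [6], [7], [8], [9]
  1-simplices (30): (30 of them)
  2-simplices (20): (20 of them)

giving chain groups C_0 ≅ Z^10, C_1 ≅ Z^30, C_2 ≅ Z^20.

Boundary ∂_1: C_1 → C_0 is given by ∂[p,q] = [q] − [p].
The resulting 10×30 matrix has rank 9, and its Smith normal form has invariant factors (1,1,1,1,1,1,1,1,1).

∂_2: C_2 → C_1 acts by ∂[p,q,r] = [q,r] − [p,r] + [p,q]. For instance
  ∂[1,6,7] = [6,7] − [1,7] + [1,6],
  ∂[0,3,5] = [3,5] − [0,5] + [0,3].
The resulting 30×20 matrix has rank 20, and its Smith normal form has invariant factors (1,1,1,1,1,1,1,1,1,1,1,1,1,1,1,1,1,1,1,2).

Computing H_k = (kernel of ∂_k) / (image of ∂_{k+1}):

  H_0: rank C_0 − rank ∂_1 = 10 − 9 = 1, and the invariant factors of ∂_1 are all 1, so H_0 = Z.
  H_1: rank ker ∂_1 − rank ∂_2 = (30 − 9) − 20 = 1, and ∂_2 has invariant factor 2 > 1, so H_1 = Z ⊕ Z/2.
  H_2: rank ker ∂_2 − rank ∂_3 = (20 − 20) − 0 = 0, and there is no ∂_3, so H_2 = 0.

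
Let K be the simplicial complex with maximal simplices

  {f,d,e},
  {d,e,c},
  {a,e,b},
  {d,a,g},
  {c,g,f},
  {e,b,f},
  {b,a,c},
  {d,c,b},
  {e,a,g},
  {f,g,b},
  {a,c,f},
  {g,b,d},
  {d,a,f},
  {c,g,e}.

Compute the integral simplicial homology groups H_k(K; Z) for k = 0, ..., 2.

We work with the vertex ordering a < b < c < d < e < f < g. The simplices of K, each written with vertices in increasing order, are:

  0-simplices (7): a, b, c, d, e, f, g
  1-simplices (21): ab, ac, ad, ae, af, ag, bc, bd, be, bf, bg, cd, ce, cf, cg, de, df, dg, ef, eg, fg
  2-simplices (14): abc, abe, acf, adf, adg, aeg, bcd, bdg, bef, bfg, cde, ceg, cfg, def

Hence C_0 ≅ Z^7, C_1 ≅ Z^21, C_2 ≅ Z^14.

∂_1: C_1 → C_0 is given by ∂[p,q] = [q] − [p].
This gives a 7×21 integer matrix of rank 6; reducing to Smith normal form yields diagonal entries (1,1,1,1,1,1).

Boundary ∂_2: C_2 → C_1 acts by ∂[p,q,r] = [q,r] − [p,r] + [p,q]. For instance
  ∂aeg = eg − ag + ae,
  ∂bcd = cd − bd + bc.
The 21×14 boundary matrix has rank 13 and Smith normal form diag(1,1,1,1,1,1,1,1,1,1,1,1,1).

Reading off H_k = ker ∂_k / im ∂_{k+1}:

  H_0: rank C_0 − rank ∂_1 = 7 − 6 = 1, and the invariant factors of ∂_1 are all 1, so H_0 ≅ Z.
  H_1: rank ker ∂_1 − rank ∂_2 = (21 − 6) − 13 = 2, and the invariant factors of ∂_2 are all 1, so H_1 ≅ Z^2.
  H_2: rank ker ∂_2 − rank ∂_3 = (14 − 13) − 0 = 1, and there is no ∂_3, so H_2 ≅ Z.

H_0 ≅ Z,  H_1 ≅ Z^2,  H_2 ≅ Z.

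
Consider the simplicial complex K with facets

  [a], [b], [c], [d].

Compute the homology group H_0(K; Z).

H_0 ≅ Z^4.

Fix the vertex order a < b < c < d and write every simplex with vertices in increasing order. Then dim K = 0 and the simplices of K are:

  0-simplices (4): a, b, c, d

so the chain groups are C_0 ≅ Z^4.

Now H_k = ker ∂_k / im ∂_{k+1}, so:

  H_0: rank C_0 − rank ∂_1 = 4 − 0 = 4, and there is no ∂_1, so H_0 = Z^4.

(K is a triangulation of a set of 4 points.)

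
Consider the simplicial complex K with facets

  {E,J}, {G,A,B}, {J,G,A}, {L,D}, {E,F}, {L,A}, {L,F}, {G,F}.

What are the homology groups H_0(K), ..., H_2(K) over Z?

We work with the vertex ordering A < B < D < E < F < G < J < L. The simplices of K, each written with vertices in increasing order, are:

  0-simplices (8): A, B, D, E, F, G, J, L
  1-simplices (11): AB, AG, AJ, AL, BG, DL, EF, EJ, FG, FL, GJ
  2-simplices (2): ABG, AGJ

giving chain groups C_0 ≅ Z^8, C_1 ≅ Z^11, C_2 ≅ Z^2.

The boundary map ∂_1: C_1 → C_0 sends each edge [p,q] (with p < q) to q − p. For instance
  ∂BG = G − B.
The 8×11 boundary matrix has rank 7 and Smith normal form diag(1,1,1,1,1,1,1).

The boundary map ∂_2: C_2 → C_1 maps a triangle to the signed sum of its edges. For instance
  ∂AGJ = GJ − AJ + AG,
  ∂ABG = BG − AG + AB.
As a 11×2 matrix over Z this has rank 2, with invariant factors (1,1).

Reading off H_k = ker ∂_k / im ∂_{k+1}:

  H_0: rank C_0 − rank ∂_1 = 8 − 7 = 1, and the invariant factors of ∂_1 are all 1, so H_0 ≅ Z.
  H_1: rank ker ∂_1 − rank ∂_2 = (11 − 7) − 2 = 2, and the invariant factors of ∂_2 are all 1, so H_1 ≅ Z^2.
  H_2: rank ker ∂_2 − rank ∂_3 = (2 − 2) − 0 = 0, and there is no ∂_3, so H_2 ≅ 0.

H_0 ≅ Z,  H_1 ≅ Z^2,  H_2 = 0.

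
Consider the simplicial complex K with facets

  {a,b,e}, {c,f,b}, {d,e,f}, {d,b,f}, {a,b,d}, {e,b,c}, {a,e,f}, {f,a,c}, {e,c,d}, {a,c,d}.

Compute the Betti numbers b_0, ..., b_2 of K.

b_0 = 1, b_1 = 0, b_2 = 0.

K has 6 vertices, 15 edges, 10 triangles.
rank ∂_0 = 0, rank ∂_1 = 5 ⇒ b_0 = 6 − 0 − 5 = 1; all invariant factors of ∂_1 are 1 so no torsion. So H_0 ≅ Z.
rank ∂_1 = 5, rank ∂_2 = 10 ⇒ b_1 = 15 − 5 − 10 = 0; ∂_2 has invariant factor(s) [2] giving torsion. So H_1 ≅ Z/2.
rank ∂_2 = 10, rank ∂_3 = 0 ⇒ b_2 = 10 − 10 − 0 = 0. So H_2 ≅ 0.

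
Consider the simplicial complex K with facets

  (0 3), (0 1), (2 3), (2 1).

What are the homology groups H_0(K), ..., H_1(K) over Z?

H_0 ≅ Z,  H_1 ≅ Z.

Take the total order 0 < 1 < 2 < 3 on the vertex set. Then K (dimension 1) consists of the simplices:

  0-simplices (4): [0], [1], [2], [3]
  1-simplices (4): [0,1], [0,3], [1,2], [2,3]

giving chain groups C_0 ≅ Z^4, C_1 ≅ Z^4.

The boundary map ∂_1: C_1 → C_0 is given by ∂[p,q] = [q] − [p]. For instance
  ∂[1,2] = [2] − [1].
As a 4×4 matrix over Z this has rank 3, with invariant factors (1,1,1).

From H_k ≅ ker(∂_k) / im(∂_{k+1}) we obtain:

  H_0: rank C_0 − rank ∂_1 = 4 − 3 = 1, and the invariant factors of ∂_1 are all 1, so H_0 ≅ Z.
  H_1: rank ker ∂_1 − rank ∂_2 = (4 − 3) − 0 = 1, and there is no ∂_2, so H_1 ≅ Z.

As a check, the Euler characteristic is 4 − 4 = 0, which agrees with 1 − 1 = 0.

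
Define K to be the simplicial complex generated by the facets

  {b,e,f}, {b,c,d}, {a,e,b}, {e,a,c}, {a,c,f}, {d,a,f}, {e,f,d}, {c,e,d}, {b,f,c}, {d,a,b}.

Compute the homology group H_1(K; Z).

We work with the vertex ordering a < b < c < d < e < f. The simplices of K, each written with vertices in increasing order, are:

  0-simplices (6): a, b, c, d, e, f
  1-simplices (15): ab, ac, ad, ae, af, bc, bd, be, bf, cd, ce, cf, de, df, ef
  2-simplices (10): abd, abe, ace, acf, adf, bcd, bcf, bef, cde, def

Hence C_0 ≅ Z^6, C_1 ≅ Z^15, C_2 ≅ Z^10.

The boundary map ∂_1: C_1 → C_0 sends each edge [p,q] (with p < q) to q − p. For instance
  ∂ef = f − e.
The 6×15 boundary matrix has rank 5 and Smith normal form diag(1,1,1,1,1).

∂_2: C_2 → C_1 maps a triangle to the signed sum of its edges. For instance
  ∂abd = bd − ad + ab,
  ∂adf = df − af + ad.
The resulting 15×10 matrix has rank 10, and its Smith normal form has invariant factors (1,1,1,1,1,1,1,1,1,2).

From H_k ≅ ker(∂_k) / im(∂_{k+1}) we obtain:

  H_1: rank ker ∂_1 − rank ∂_2 = (15 − 5) − 10 = 0, and ∂_2 has invariant factor 2 > 1, so H_1 ≅ Z/2Z.

H_1 = Z/2Z.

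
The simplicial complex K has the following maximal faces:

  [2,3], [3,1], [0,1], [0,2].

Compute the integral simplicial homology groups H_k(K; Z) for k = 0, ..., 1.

Fix the vertex order 0 < 1 < 2 < 3 and write every simplex with vertices in increasing order. Then dim K = 1 and the simplices of K are:

  0-simplices (4): [0], [1], [2], [3]
  1-simplices (4): [0,1], [0,2], [1,3], [2,3]

giving chain groups C_0 ≅ Z^4, C_1 ≅ Z^4.

The boundary map ∂_1: C_1 → C_0 sends each edge [p,q] (with p < q) to q − p.
The 4×4 boundary matrix has rank 3 and Smith normal form diag(1,1,1).

Reading off H_k = ker ∂_k / im ∂_{k+1}:

  H_0: rank C_0 − rank ∂_1 = 4 − 3 = 1, and the invariant factors of ∂_1 are all 1, so H_0 = Z.
  H_1: rank ker ∂_1 − rank ∂_2 = (4 − 3) − 0 = 1, and there is no ∂_2, so H_1 = Z.

H_0 ≅ Z,  H_1 ≅ Z.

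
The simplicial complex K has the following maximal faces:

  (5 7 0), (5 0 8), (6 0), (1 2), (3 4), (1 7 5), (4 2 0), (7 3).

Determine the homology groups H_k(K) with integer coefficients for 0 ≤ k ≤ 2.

H_0 ≅ Z,  H_1 ≅ Z^2,  H_2 = 0.

Order the vertices as 0 < 1 < 2 < 3 < 4 < 5 < 6 < 7 < 8. Listing each simplex with vertices in this order, K has dimension 2 with simplices:

  0-simplices (9): [0], [1], [2], [3], [4], [5], [6], [7], [8]
  1-simplices (14): [0,2], [0,4], [0,5], [0,6], [0,7], [0,8], [1,2], [1,5], [1,7], [2,4], [3,4], [3,7], [5,7], [5,8]
  2-simplices (4): [0,2,4], [0,5,7], [0,5,8], [1,5,7]

giving chain groups C_0 ≅ Z^9, C_1 ≅ Z^14, C_2 ≅ Z^4.

∂_1: C_1 → C_0 is given by ∂[p,q] = [q] − [p]. For instance
  ∂[5,8] = [8] − [5].
As a 9×14 matrix over Z this has rank 8, with invariant factors (1,1,1,1,1,1,1,1).

The boundary map ∂_2: C_2 → C_1 acts by ∂[p,q,r] = [q,r] − [p,r] + [p,q]. For instance
  ∂[0,2,4] = [2,4] − [0,4] + [0,2],
  ∂[1,5,7] = [5,7] − [1,7] + [1,5].
This gives a 14×4 integer matrix of rank 4; reducing to Smith normal form yields diagonal entries (1,1,1,1).

Computing H_k = (kernel of ∂_k) / (image of ∂_{k+1}):

  H_0: rank C_0 − rank ∂_1 = 9 − 8 = 1, and the invariant factors of ∂_1 are all 1, so H_0 ≅ Z.
  H_1: rank ker ∂_1 − rank ∂_2 = (14 − 8) − 4 = 2, and the invariant factors of ∂_2 are all 1, so H_1 ≅ Z^2.
  H_2: rank ker ∂_2 − rank ∂_3 = (4 − 4) − 0 = 0, and there is no ∂_3, so H_2 ≅ 0.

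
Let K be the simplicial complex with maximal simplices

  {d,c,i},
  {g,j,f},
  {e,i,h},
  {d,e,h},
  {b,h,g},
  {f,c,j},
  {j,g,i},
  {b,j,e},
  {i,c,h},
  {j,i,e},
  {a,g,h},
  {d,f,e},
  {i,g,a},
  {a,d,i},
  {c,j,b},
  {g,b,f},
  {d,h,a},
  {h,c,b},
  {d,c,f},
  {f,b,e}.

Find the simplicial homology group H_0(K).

Order the vertices as a < b < c < d < e < f < g < h < i < j. Listing each simplex with vertices in this order, K has dimension 2 with simplices:

  0-simplices (10): a, b, c, d, e, f, g, h, i, j
  1-simplices (30): ad, ag, ah, ai, bc, be, bf, bg, bh, bj, cd, cf, ch, ci, cj, de, df, dh, di, ef, eh, ei, ej, fg, fj, gh, gi, gj, hi, ij
  2-simplices (20): adh, adi, agh, agi, bch, bcj, bef, bej, bfg, bgh, cdf, cdi, cfj, chi, def, deh, ehi, eij, fgj, gij

Hence C_0 ≅ Z^10, C_1 ≅ Z^30, C_2 ≅ Z^20.

Boundary ∂_1: C_1 → C_0 is given by ∂[p,q] = [q] − [p].
As a 10×30 matrix over Z this has rank 9, with invariant factors (1,1,1,1,1,1,1,1,1).

∂_2: C_2 → C_1 sends each 2-simplex [p,q,r] to [q,r] − [p,r] + [p,q]. For instance
  ∂eij = ij − ej + ei,
  ∂ehi = hi − ei + eh.
This gives a 30×20 integer matrix of rank 20; reducing to Smith normal form yields diagonal entries (1,1,1,1,1,1,1,1,1,1,1,1,1,1,1,1,1,1,1,2).

Now H_k = ker ∂_k / im ∂_{k+1}, so:

  H_0: rank C_0 − rank ∂_1 = 10 − 9 = 1, and the invariant factors of ∂_1 are all 1, so H_0 = Z.

(K is a triangulation of the Klein bottle.)

H_0 ≅ Z.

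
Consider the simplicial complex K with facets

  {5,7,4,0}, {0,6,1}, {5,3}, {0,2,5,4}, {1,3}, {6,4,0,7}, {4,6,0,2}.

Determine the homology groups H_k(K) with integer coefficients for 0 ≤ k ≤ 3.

H_0 ≅ Z,  H_1 ≅ Z,  H_2 = 0,  H_3 = 0.

Take the total order 0 < 1 < 2 < 3 < 4 < 5 < 6 < 7 on the vertex set. Then K (dimension 3) consists of the simplices:

  0-simplices (8): [0], [1], [2], [3], [4], [5], [6], [7]
  1-simplices (17): [0,1], [0,2], [0,4], [0,5], [0,6], [0,7], [1,3], [1,6], [2,4], [2,5], [2,6], [3,5], [4,5], [4,6], [4,7], [5,7], [6,7]
  2-simplices (13): [0,1,6], [0,2,4], [0,2,5], [0,2,6], [0,4,5], [0,4,6], [0,4,7], [0,5,7], [0,6,7], [2,4,5], [2,4,6], [4,5,7], [4,6,7]
  3-simplices (4): [0,2,4,5], [0,2,4,6], [0,4,5,7], [0,4,6,7]

giving chain groups C_0 ≅ Z^8, C_1 ≅ Z^17, C_2 ≅ Z^13, C_3 ≅ Z^4.

∂_1: C_1 → C_0 maps an edge to its endpoints' difference, ∂[p,q] = q − p. For instance
  ∂[1,3] = [3] − [1].
This gives a 8×17 integer matrix of rank 7; reducing to Smith normal form yields diagonal entries (1,1,1,1,1,1,1).

The boundary map ∂_2: C_2 → C_1 maps a triangle to the signed sum of its edges. For instance
  ∂[0,2,5] = [2,5] − [0,5] + [0,2],
  ∂[0,4,6] = [4,6] − [0,6] + [0,4].
The resulting 17×13 matrix has rank 9, and its Smith normal form has invariant factors (1,1,1,1,1,1,1,1,1).

Boundary ∂_3: C_3 → C_2 sends each 3-simplex σ to the alternating sum Σ_i (−1)^i (σ with its i-th vertex removed). For instance
  ∂[0,4,6,7] = [4,6,7] − [0,6,7] + [0,4,7] − [0,4,6],
  ∂[0,4,5,7] = [4,5,7] − [0,5,7] + [0,4,7] − [0,4,5].
The resulting 13×4 matrix has rank 4, and its Smith normal form has invariant factors (1,1,1,1).

Now H_k = ker ∂_k / im ∂_{k+1}, so:

  H_0: rank C_0 − rank ∂_1 = 8 − 7 = 1, and the invariant factors of ∂_1 are all 1, so H_0 = Z.
  H_1: rank ker ∂_1 − rank ∂_2 = (17 − 7) − 9 = 1, and the invariant factors of ∂_2 are all 1, so H_1 = Z.
  H_2: rank ker ∂_2 − rank ∂_3 = (13 − 9) − 4 = 0, and the invariant factors of ∂_3 are all 1, so H_2 = 0.
  H_3: rank ker ∂_3 − rank ∂_4 = (4 − 4) − 0 = 0, and there is no ∂_4, so H_3 = 0.

As a check, the Euler characteristic is 8 − 17 + 13 − 4 = 0, which agrees with 1 − 1 + 0 − 0 = 0.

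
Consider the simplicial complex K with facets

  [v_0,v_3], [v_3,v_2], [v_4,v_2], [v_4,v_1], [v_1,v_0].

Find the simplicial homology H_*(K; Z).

H_0 = Z,  H_1 = Z.

Take the total order v_0 < v_1 < v_2 < v_3 < v_4 on the vertex set. Then K (dimension 1) consists of the simplices:

  0-simplices (5): [v_0], [v_1], [v_2], [v_3], [v_4]
  1-simplices (5): [v_0,v_1], [v_0,v_3], [v_1,v_4], [v_2,v_3], [v_2,v_4]

so the chain groups are C_0 ≅ Z^5, C_1 ≅ Z^5.

∂_1: C_1 → C_0 is given by ∂[p,q] = [q] − [p]. For instance
  ∂[v_2,v_3] = [v_3] − [v_2].
This gives a 5×5 integer matrix of rank 4; reducing to Smith normal form yields diagonal entries (1,1,1,1).

Computing H_k = (kernel of ∂_k) / (image of ∂_{k+1}):

  H_0: rank C_0 − rank ∂_1 = 5 − 4 = 1, and the invariant factors of ∂_1 are all 1, so H_0 = Z.
  H_1: rank ker ∂_1 − rank ∂_2 = (5 − 4) − 0 = 1, and there is no ∂_2, so H_1 = Z.

(K is a triangulation of the circle S^1.)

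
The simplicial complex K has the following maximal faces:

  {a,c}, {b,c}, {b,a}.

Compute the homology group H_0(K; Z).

K has 3 vertices, 3 edges.
rank ∂_0 = 0, rank ∂_1 = 2 ⇒ b_0 = 3 − 0 − 2 = 1; all invariant factors of ∂_1 are 1 so no torsion. So H_0 = Z.

H_0 ≅ Z.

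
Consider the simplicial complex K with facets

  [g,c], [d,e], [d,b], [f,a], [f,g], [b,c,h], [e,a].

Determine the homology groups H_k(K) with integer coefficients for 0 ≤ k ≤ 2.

H_0 ≅ Z,  H_1 ≅ Z,  H_2 = 0.

Order the vertices as a < b < c < d < e < f < g < h. Listing each simplex with vertices in this order, K has dimension 2 with simplices:

  0-simplices (8): a, b, c, d, e, f, g, h
  1-simplices (9): ae, af, bc, bd, bh, cg, ch, de, fg
  2-simplices (1): bch

Hence C_0 ≅ Z^8, C_1 ≅ Z^9, C_2 ≅ Z^1.

The boundary map ∂_1: C_1 → C_0 maps an edge to its endpoints' difference, ∂[p,q] = q − p.
The resulting 8×9 matrix has rank 7, and its Smith normal form has invariant factors (1,1,1,1,1,1,1).

Boundary ∂_2: C_2 → C_1 acts by ∂[p,q,r] = [q,r] − [p,r] + [p,q]. For instance
  ∂bch = ch − bh + bc.
As a 9×1 matrix over Z this has rank 1, with invariant factors (1).

Now H_k = ker ∂_k / im ∂_{k+1}, so:

  H_0: rank C_0 − rank ∂_1 = 8 − 7 = 1, and the invariant factors of ∂_1 are all 1, so H_0 = Z.
  H_1: rank ker ∂_1 − rank ∂_2 = (9 − 7) − 1 = 1, and the invariant factors of ∂_2 are all 1, so H_1 = Z.
  H_2: rank ker ∂_2 − rank ∂_3 = (1 − 1) − 0 = 0, and there is no ∂_3, so H_2 = 0.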